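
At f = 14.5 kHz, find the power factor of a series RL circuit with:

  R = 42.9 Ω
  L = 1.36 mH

Step 1 — Angular frequency: ω = 2π·f = 2π·1.45e+04 = 9.111e+04 rad/s.
Step 2 — Component impedances:
  R: Z = R = 42.9 Ω
  L: Z = jωL = j·9.111e+04·0.00136 = 0 + j123.9 Ω
Step 3 — Series combination: Z_total = R + L = 42.9 + j123.9 Ω = 131.1∠70.9° Ω.
Step 4 — Power factor: PF = cos(φ) = Re(Z)/|Z| = 42.9/131.1 = 0.3272.
Step 5 — Type: Im(Z) = 123.9 ⇒ lagging (phase φ = 70.9°).

PF = 0.3272 (lagging, φ = 70.9°)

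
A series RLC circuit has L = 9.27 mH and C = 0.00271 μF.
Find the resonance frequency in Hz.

Step 1 — Resonance condition Im(Z)=0 gives ω₀ = 1/√(LC).
Step 2 — ω₀ = 1/√(0.00927·2.71e-09) = 1.995e+05 rad/s.
Step 3 — f₀ = ω₀/(2π) = 3.175e+04 Hz.

f₀ = 3.175e+04 Hz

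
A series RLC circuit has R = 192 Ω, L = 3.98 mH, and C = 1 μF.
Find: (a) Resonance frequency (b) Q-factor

Step 1 — Resonance condition Im(Z)=0 gives ω₀ = 1/√(LC).
Step 2 — ω₀ = 1/√(0.00398·1e-06) = 1.585e+04 rad/s.
Step 3 — f₀ = ω₀/(2π) = 2523 Hz.
Step 4 — Series Q: Q = ω₀L/R = 1.585e+04·0.00398/192 = 0.3286.

(a) f₀ = 2523 Hz  (b) Q = 0.3286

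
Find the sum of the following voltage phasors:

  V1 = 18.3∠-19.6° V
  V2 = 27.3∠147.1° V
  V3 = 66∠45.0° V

Step 1 — Convert each phasor to rectangular form:
  V1 = 18.3·(cos(-19.6°) + j·sin(-19.6°)) = 17.24 - j6.139 V
  V2 = 27.3·(cos(147.1°) + j·sin(147.1°)) = -22.92 + j14.83 V
  V3 = 66·(cos(45.0°) + j·sin(45.0°)) = 46.67 + j46.67 V
Step 2 — Sum components: V_total = 40.99 + j55.36 V.
Step 3 — Convert to polar: |V_total| = 68.88 V, ∠V_total = 53.5°.

V_total = 68.88∠53.5° V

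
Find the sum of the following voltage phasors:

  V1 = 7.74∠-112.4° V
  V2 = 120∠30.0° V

Step 1 — Convert each phasor to rectangular form:
  V1 = 7.74·(cos(-112.4°) + j·sin(-112.4°)) = -2.949 - j7.156 V
  V2 = 120·(cos(30.0°) + j·sin(30.0°)) = 103.9 + j60 V
Step 2 — Sum components: V_total = 101 + j52.84 V.
Step 3 — Convert to polar: |V_total| = 114 V, ∠V_total = 27.6°.

V_total = 114∠27.6° V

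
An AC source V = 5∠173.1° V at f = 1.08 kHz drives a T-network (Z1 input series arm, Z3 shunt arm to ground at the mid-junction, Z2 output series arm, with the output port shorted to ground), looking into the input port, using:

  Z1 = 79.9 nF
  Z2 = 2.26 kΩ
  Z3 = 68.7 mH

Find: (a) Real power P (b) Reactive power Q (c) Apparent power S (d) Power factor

Step 1 — Angular frequency: ω = 2π·f = 2π·1080 = 6786 rad/s.
Step 2 — Component impedances:
  Z1: Z = 1/(jωC) = -j/(ω·C) = 0 - j1844 Ω
  Z2: Z = R = 2260 Ω
  Z3: Z = jωL = j·6786·0.0687 = 0 + j466.2 Ω
Step 3 — With the output port shorted to ground, the output series arm Z2 runs from the junction to ground; the shunt arm Z3 also runs from the junction to ground. They appear in parallel: Z3 || Z2 = 92.24 + j447.2 Ω.
Step 4 — Series with input arm Z1: Z_in = Z1 + (Z3 || Z2) = 92.24 - j1397 Ω = 1400∠-86.2° Ω.
Step 5 — Source phasor: V = 5∠173.1° V = -4.964 + j0.6007 V.
Step 6 — Current: I = V / Z = -0.0006616 - j0.003509 A = 0.003571∠-100.7° A.
Step 7 — Complex power: S = V·I* = 0.001176 - j0.01782 VA.
Step 8 — Real power: P = Re(S) = 0.001176 W.
Step 9 — Reactive power: Q = Im(S) = -0.01782 VAR.
Step 10 — Apparent power: |S| = 0.01785 VA.
Step 11 — Power factor: PF = P/|S| = 0.06587 (leading).

(a) P = 0.001176 W  (b) Q = -0.01782 VAR  (c) S = 0.01785 VA  (d) PF = 0.06587 (leading)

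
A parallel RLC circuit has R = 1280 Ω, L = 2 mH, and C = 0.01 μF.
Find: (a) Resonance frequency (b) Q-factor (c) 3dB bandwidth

Step 1 — Resonance: ω₀ = 1/√(LC) = 1/√(0.002·1e-08) = 2.236e+05 rad/s.
Step 2 — f₀ = ω₀/(2π) = 3.559e+04 Hz.
Step 3 — Parallel Q: Q = R/(ω₀L) = 1280/(2.236e+05·0.002) = 2.862.
Step 4 — Bandwidth: Δω = ω₀/Q = 7.812e+04 rad/s; BW = Δω/(2π) = 1.243e+04 Hz.

(a) f₀ = 3.559e+04 Hz  (b) Q = 2.862  (c) BW = 1.243e+04 Hz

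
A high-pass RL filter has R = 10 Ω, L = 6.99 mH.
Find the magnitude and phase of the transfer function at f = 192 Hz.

Step 1 — Angular frequency: ω = 2π·192 = 1206 rad/s.
Step 2 — Transfer function: H(jω) = jωL/(R + jωL).
Step 3 — Numerator jωL = j·8.433; denominator R + jωL = 10 + j8.433.
Step 4 — H = 0.4156 + j0.4928.
Step 5 — Magnitude: |H| = 0.6446 (-3.8 dB); phase: φ = 49.9°.

|H| = 0.6446 (-3.8 dB), φ = 49.9°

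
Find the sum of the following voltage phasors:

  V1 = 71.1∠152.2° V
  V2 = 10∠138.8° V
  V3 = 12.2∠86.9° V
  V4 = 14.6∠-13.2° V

Step 1 — Convert each phasor to rectangular form:
  V1 = 71.1·(cos(152.2°) + j·sin(152.2°)) = -62.89 + j33.16 V
  V2 = 10·(cos(138.8°) + j·sin(138.8°)) = -7.524 + j6.587 V
  V3 = 12.2·(cos(86.9°) + j·sin(86.9°)) = 0.6598 + j12.18 V
  V4 = 14.6·(cos(-13.2°) + j·sin(-13.2°)) = 14.21 - j3.334 V
Step 2 — Sum components: V_total = -55.54 + j48.6 V.
Step 3 — Convert to polar: |V_total| = 73.8 V, ∠V_total = 138.8°.

V_total = 73.8∠138.8° V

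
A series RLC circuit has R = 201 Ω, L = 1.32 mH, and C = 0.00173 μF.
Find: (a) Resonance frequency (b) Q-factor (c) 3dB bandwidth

Step 1 — Resonance: ω₀ = 1/√(LC) = 1/√(0.00132·1.73e-09) = 6.617e+05 rad/s.
Step 2 — f₀ = ω₀/(2π) = 1.053e+05 Hz.
Step 3 — Series Q: Q = ω₀L/R = 6.617e+05·0.00132/201 = 4.346.
Step 4 — Bandwidth: Δω = ω₀/Q = 1.523e+05 rad/s; BW = Δω/(2π) = 2.423e+04 Hz.

(a) f₀ = 1.053e+05 Hz  (b) Q = 4.346  (c) BW = 2.423e+04 Hz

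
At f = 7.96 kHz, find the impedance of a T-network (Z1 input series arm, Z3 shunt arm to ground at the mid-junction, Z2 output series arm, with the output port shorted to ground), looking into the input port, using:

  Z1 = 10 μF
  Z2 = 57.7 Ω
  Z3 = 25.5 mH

Step 1 — Angular frequency: ω = 2π·f = 2π·7960 = 5.001e+04 rad/s.
Step 2 — Component impedances:
  Z1: Z = 1/(jωC) = -j/(ω·C) = 0 - j1.999 Ω
  Z2: Z = R = 57.7 Ω
  Z3: Z = jωL = j·5.001e+04·0.0255 = 0 + j1275 Ω
Step 3 — With the output port shorted to ground, the output series arm Z2 runs from the junction to ground; the shunt arm Z3 also runs from the junction to ground. They appear in parallel: Z3 || Z2 = 57.58 + j2.605 Ω.
Step 4 — Series with input arm Z1: Z_in = Z1 + (Z3 || Z2) = 57.58 + j0.6057 Ω = 57.59∠0.6° Ω.

Z = 57.58 + j0.6057 Ω = 57.59∠0.6° Ω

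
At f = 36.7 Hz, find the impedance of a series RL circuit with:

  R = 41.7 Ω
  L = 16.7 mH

Step 1 — Angular frequency: ω = 2π·f = 2π·36.7 = 230.6 rad/s.
Step 2 — Component impedances:
  R: Z = R = 41.7 Ω
  L: Z = jωL = j·230.6·0.0167 = 0 + j3.851 Ω
Step 3 — Series combination: Z_total = R + L = 41.7 + j3.851 Ω = 41.88∠5.3° Ω.

Z = 41.7 + j3.851 Ω = 41.88∠5.3° Ω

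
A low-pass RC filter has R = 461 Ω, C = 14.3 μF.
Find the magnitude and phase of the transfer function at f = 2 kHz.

Step 1 — Angular frequency: ω = 2π·2000 = 1.257e+04 rad/s.
Step 2 — Transfer function: H(jω) = 1/(1 + jωRC).
Step 3 — Denominator: 1 + jωRC = 1 + j·1.257e+04·461·1.43e-05 = 1 + j82.84.
Step 4 — H = 0.0001457 - j0.01207.
Step 5 — Magnitude: |H| = 0.01207 (-38.4 dB); phase: φ = -89.3°.

|H| = 0.01207 (-38.4 dB), φ = -89.3°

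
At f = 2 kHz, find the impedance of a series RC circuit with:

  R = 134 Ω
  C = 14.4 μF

Step 1 — Angular frequency: ω = 2π·f = 2π·2000 = 1.257e+04 rad/s.
Step 2 — Component impedances:
  R: Z = R = 134 Ω
  C: Z = 1/(jωC) = -j/(ω·C) = 0 - j5.526 Ω
Step 3 — Series combination: Z_total = R + C = 134 - j5.526 Ω = 134.1∠-2.4° Ω.

Z = 134 - j5.526 Ω = 134.1∠-2.4° Ω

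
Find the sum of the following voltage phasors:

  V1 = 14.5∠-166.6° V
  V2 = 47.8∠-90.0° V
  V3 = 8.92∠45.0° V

Step 1 — Convert each phasor to rectangular form:
  V1 = 14.5·(cos(-166.6°) + j·sin(-166.6°)) = -14.11 - j3.36 V
  V2 = 47.8·(cos(-90.0°) + j·sin(-90.0°)) = 0 - j47.8 V
  V3 = 8.92·(cos(45.0°) + j·sin(45.0°)) = 6.307 + j6.307 V
Step 2 — Sum components: V_total = -7.798 - j44.85 V.
Step 3 — Convert to polar: |V_total| = 45.53 V, ∠V_total = -99.9°.

V_total = 45.53∠-99.9° V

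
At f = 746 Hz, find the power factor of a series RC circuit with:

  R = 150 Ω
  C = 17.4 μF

Step 1 — Angular frequency: ω = 2π·f = 2π·746 = 4687 rad/s.
Step 2 — Component impedances:
  R: Z = R = 150 Ω
  C: Z = 1/(jωC) = -j/(ω·C) = 0 - j12.26 Ω
Step 3 — Series combination: Z_total = R + C = 150 - j12.26 Ω = 150.5∠-4.7° Ω.
Step 4 — Power factor: PF = cos(φ) = Re(Z)/|Z| = 150/150.5 = 0.9967.
Step 5 — Type: Im(Z) = -12.26 ⇒ leading (phase φ = -4.7°).

PF = 0.9967 (leading, φ = -4.7°)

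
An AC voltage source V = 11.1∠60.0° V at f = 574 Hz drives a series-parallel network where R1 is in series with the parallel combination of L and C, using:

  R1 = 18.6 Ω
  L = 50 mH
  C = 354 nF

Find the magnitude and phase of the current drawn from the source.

Step 1 — Angular frequency: ω = 2π·f = 2π·574 = 3607 rad/s.
Step 2 — Component impedances:
  R1: Z = R = 18.6 Ω
  L: Z = jωL = j·3607·0.05 = 0 + j180.3 Ω
  C: Z = 1/(jωC) = -j/(ω·C) = 0 - j783.3 Ω
Step 3 — Parallel branch: L || C = 1/(1/L + 1/C) = 0 + j234.3 Ω.
Step 4 — Series with R1: Z_total = R1 + (L || C) = 18.6 + j234.3 Ω = 235∠85.5° Ω.
Step 5 — Source phasor: V = 11.1∠60.0° V = 5.55 + j9.613 V.
Step 6 — Ohm's law: I = V / Z_total = (5.55 + j9.613) / (18.6 + j234.3) = 0.04265 - j0.02031 A.
Step 7 — Convert to polar: |I| = 0.04723 A, ∠I = -25.5°.

I = 0.04723∠-25.5° A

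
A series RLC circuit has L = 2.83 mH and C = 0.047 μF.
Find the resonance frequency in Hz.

Step 1 — Resonance condition Im(Z)=0 gives ω₀ = 1/√(LC).
Step 2 — ω₀ = 1/√(0.00283·4.7e-08) = 8.671e+04 rad/s.
Step 3 — f₀ = ω₀/(2π) = 1.38e+04 Hz.

f₀ = 1.38e+04 Hz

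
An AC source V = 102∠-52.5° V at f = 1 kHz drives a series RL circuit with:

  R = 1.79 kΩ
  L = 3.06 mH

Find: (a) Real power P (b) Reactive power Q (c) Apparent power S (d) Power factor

Step 1 — Angular frequency: ω = 2π·f = 2π·1000 = 6283 rad/s.
Step 2 — Component impedances:
  R: Z = R = 1790 Ω
  L: Z = jωL = j·6283·0.00306 = 0 + j19.23 Ω
Step 3 — Series combination: Z_total = R + L = 1790 + j19.23 Ω = 1790∠0.6° Ω.
Step 4 — Source phasor: V = 102∠-52.5° V = 62.09 - j80.92 V.
Step 5 — Current: I = V / Z = 0.0342 - j0.04558 A = 0.05698∠-53.1° A.
Step 6 — Complex power: S = V·I* = 5.812 + j0.06242 VA.
Step 7 — Real power: P = Re(S) = 5.812 W.
Step 8 — Reactive power: Q = Im(S) = 0.06242 VAR.
Step 9 — Apparent power: |S| = 5.812 VA.
Step 10 — Power factor: PF = P/|S| = 0.9999 (lagging).

(a) P = 5.812 W  (b) Q = 0.06242 VAR  (c) S = 5.812 VA  (d) PF = 0.9999 (lagging)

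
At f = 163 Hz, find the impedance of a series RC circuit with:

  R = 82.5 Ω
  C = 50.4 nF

Step 1 — Angular frequency: ω = 2π·f = 2π·163 = 1024 rad/s.
Step 2 — Component impedances:
  R: Z = R = 82.5 Ω
  C: Z = 1/(jωC) = -j/(ω·C) = 0 - j1.937e+04 Ω
Step 3 — Series combination: Z_total = R + C = 82.5 - j1.937e+04 Ω = 1.937e+04∠-89.8° Ω.

Z = 82.5 - j1.937e+04 Ω = 1.937e+04∠-89.8° Ω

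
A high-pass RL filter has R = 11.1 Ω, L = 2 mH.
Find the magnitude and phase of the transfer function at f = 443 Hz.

Step 1 — Angular frequency: ω = 2π·443 = 2783 rad/s.
Step 2 — Transfer function: H(jω) = jωL/(R + jωL).
Step 3 — Numerator jωL = j·5.567; denominator R + jωL = 11.1 + j5.567.
Step 4 — H = 0.201 + j0.4007.
Step 5 — Magnitude: |H| = 0.4483 (-7.0 dB); phase: φ = 63.4°.

|H| = 0.4483 (-7.0 dB), φ = 63.4°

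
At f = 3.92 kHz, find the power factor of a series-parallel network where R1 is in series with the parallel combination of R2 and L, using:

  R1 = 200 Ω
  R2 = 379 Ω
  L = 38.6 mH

Step 1 — Angular frequency: ω = 2π·f = 2π·3920 = 2.463e+04 rad/s.
Step 2 — Component impedances:
  R1: Z = R = 200 Ω
  R2: Z = R = 379 Ω
  L: Z = jωL = j·2.463e+04·0.0386 = 0 + j950.7 Ω
Step 3 — Parallel branch: R2 || L = 1/(1/R2 + 1/L) = 327 + j130.4 Ω.
Step 4 — Series with R1: Z_total = R1 + (R2 || L) = 527 + j130.4 Ω = 542.9∠13.9° Ω.
Step 5 — Power factor: PF = cos(φ) = Re(Z)/|Z| = 527/542.9 = 0.9707.
Step 6 — Type: Im(Z) = 130.4 ⇒ lagging (phase φ = 13.9°).

PF = 0.9707 (lagging, φ = 13.9°)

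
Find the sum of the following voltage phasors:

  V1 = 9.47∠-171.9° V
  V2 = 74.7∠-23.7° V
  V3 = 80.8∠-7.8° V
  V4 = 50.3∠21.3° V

Step 1 — Convert each phasor to rectangular form:
  V1 = 9.47·(cos(-171.9°) + j·sin(-171.9°)) = -9.376 - j1.334 V
  V2 = 74.7·(cos(-23.7°) + j·sin(-23.7°)) = 68.4 - j30.03 V
  V3 = 80.8·(cos(-7.8°) + j·sin(-7.8°)) = 80.05 - j10.97 V
  V4 = 50.3·(cos(21.3°) + j·sin(21.3°)) = 46.86 + j18.27 V
Step 2 — Sum components: V_total = 185.9 - j24.05 V.
Step 3 — Convert to polar: |V_total| = 187.5 V, ∠V_total = -7.4°.

V_total = 187.5∠-7.4° V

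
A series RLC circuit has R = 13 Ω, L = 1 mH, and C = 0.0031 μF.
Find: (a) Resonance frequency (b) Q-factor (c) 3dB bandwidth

Step 1 — Resonance: ω₀ = 1/√(LC) = 1/√(0.001·3.1e-09) = 5.68e+05 rad/s.
Step 2 — f₀ = ω₀/(2π) = 9.039e+04 Hz.
Step 3 — Series Q: Q = ω₀L/R = 5.68e+05·0.001/13 = 43.69.
Step 4 — Bandwidth: Δω = ω₀/Q = 1.3e+04 rad/s; BW = Δω/(2π) = 2069 Hz.

(a) f₀ = 9.039e+04 Hz  (b) Q = 43.69  (c) BW = 2069 Hz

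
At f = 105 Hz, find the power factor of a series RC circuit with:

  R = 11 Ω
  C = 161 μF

Step 1 — Angular frequency: ω = 2π·f = 2π·105 = 659.7 rad/s.
Step 2 — Component impedances:
  R: Z = R = 11 Ω
  C: Z = 1/(jωC) = -j/(ω·C) = 0 - j9.415 Ω
Step 3 — Series combination: Z_total = R + C = 11 - j9.415 Ω = 14.48∠-40.6° Ω.
Step 4 — Power factor: PF = cos(φ) = Re(Z)/|Z| = 11/14.48 = 0.7597.
Step 5 — Type: Im(Z) = -9.415 ⇒ leading (phase φ = -40.6°).

PF = 0.7597 (leading, φ = -40.6°)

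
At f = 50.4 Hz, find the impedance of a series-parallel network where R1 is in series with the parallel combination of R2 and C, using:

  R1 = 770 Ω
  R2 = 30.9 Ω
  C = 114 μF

Step 1 — Angular frequency: ω = 2π·f = 2π·50.4 = 316.7 rad/s.
Step 2 — Component impedances:
  R1: Z = R = 770 Ω
  R2: Z = R = 30.9 Ω
  C: Z = 1/(jωC) = -j/(ω·C) = 0 - j27.7 Ω
Step 3 — Parallel branch: R2 || C = 1/(1/R2 + 1/C) = 13.77 - j15.36 Ω.
Step 4 — Series with R1: Z_total = R1 + (R2 || C) = 783.8 - j15.36 Ω = 783.9∠-1.1° Ω.

Z = 783.8 - j15.36 Ω = 783.9∠-1.1° Ω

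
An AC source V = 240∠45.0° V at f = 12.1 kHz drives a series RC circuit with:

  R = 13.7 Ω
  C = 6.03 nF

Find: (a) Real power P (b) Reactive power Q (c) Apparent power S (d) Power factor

Step 1 — Angular frequency: ω = 2π·f = 2π·1.21e+04 = 7.603e+04 rad/s.
Step 2 — Component impedances:
  R: Z = R = 13.7 Ω
  C: Z = 1/(jωC) = -j/(ω·C) = 0 - j2181 Ω
Step 3 — Series combination: Z_total = R + C = 13.7 - j2181 Ω = 2181∠-89.6° Ω.
Step 4 — Source phasor: V = 240∠45.0° V = 169.7 + j169.7 V.
Step 5 — Current: I = V / Z = -0.07731 + j0.07829 A = 0.11∠134.6° A.
Step 6 — Complex power: S = V·I* = 0.1658 - j26.41 VA.
Step 7 — Real power: P = Re(S) = 0.1658 W.
Step 8 — Reactive power: Q = Im(S) = -26.41 VAR.
Step 9 — Apparent power: |S| = 26.41 VA.
Step 10 — Power factor: PF = P/|S| = 0.006281 (leading).

(a) P = 0.1658 W  (b) Q = -26.41 VAR  (c) S = 26.41 VA  (d) PF = 0.006281 (leading)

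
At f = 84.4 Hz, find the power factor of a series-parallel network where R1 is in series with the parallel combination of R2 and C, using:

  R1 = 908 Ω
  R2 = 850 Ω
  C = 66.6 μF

Step 1 — Angular frequency: ω = 2π·f = 2π·84.4 = 530.3 rad/s.
Step 2 — Component impedances:
  R1: Z = R = 908 Ω
  R2: Z = R = 850 Ω
  C: Z = 1/(jωC) = -j/(ω·C) = 0 - j28.31 Ω
Step 3 — Parallel branch: R2 || C = 1/(1/R2 + 1/C) = 0.9421 - j28.28 Ω.
Step 4 — Series with R1: Z_total = R1 + (R2 || C) = 908.9 - j28.28 Ω = 909.4∠-1.8° Ω.
Step 5 — Power factor: PF = cos(φ) = Re(Z)/|Z| = 908.9/909.4 = 0.9995.
Step 6 — Type: Im(Z) = -28.28 ⇒ leading (phase φ = -1.8°).

PF = 0.9995 (leading, φ = -1.8°)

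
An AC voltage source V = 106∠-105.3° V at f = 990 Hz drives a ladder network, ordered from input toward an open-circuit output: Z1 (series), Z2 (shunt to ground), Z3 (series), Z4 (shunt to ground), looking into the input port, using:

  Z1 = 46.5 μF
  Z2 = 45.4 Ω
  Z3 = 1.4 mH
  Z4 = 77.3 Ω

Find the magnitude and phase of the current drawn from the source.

Step 1 — Angular frequency: ω = 2π·f = 2π·990 = 6220 rad/s.
Step 2 — Component impedances:
  Z1: Z = 1/(jωC) = -j/(ω·C) = 0 - j3.457 Ω
  Z2: Z = R = 45.4 Ω
  Z3: Z = jωL = j·6220·0.0014 = 0 + j8.708 Ω
  Z4: Z = R = 77.3 Ω
Step 3 — Ladder network (open output): work backward from the far end, alternating series and parallel combinations. Z_in = 28.69 - j2.271 Ω = 28.78∠-4.5° Ω.
Step 4 — Source phasor: V = 106∠-105.3° V = -27.97 - j102.2 V.
Step 5 — Ohm's law: I = V / Z_total = (-27.97 - j102.2) / (28.69 - j2.271) = -0.6886 - j3.619 A.
Step 6 — Convert to polar: |I| = 3.684 A, ∠I = -100.8°.

I = 3.684∠-100.8° A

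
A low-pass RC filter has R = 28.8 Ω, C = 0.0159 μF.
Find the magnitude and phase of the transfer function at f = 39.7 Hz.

Step 1 — Angular frequency: ω = 2π·39.7 = 249.4 rad/s.
Step 2 — Transfer function: H(jω) = 1/(1 + jωRC).
Step 3 — Denominator: 1 + jωRC = 1 + j·249.4·28.8·1.59e-08 = 1 + j0.0001142.
Step 4 — H = 1 - j0.0001142.
Step 5 — Magnitude: |H| = 1 (-0.0 dB); phase: φ = -0.0°.

|H| = 1 (-0.0 dB), φ = -0.0°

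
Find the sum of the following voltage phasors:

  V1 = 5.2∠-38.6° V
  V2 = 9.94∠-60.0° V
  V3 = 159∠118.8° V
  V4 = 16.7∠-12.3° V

Step 1 — Convert each phasor to rectangular form:
  V1 = 5.2·(cos(-38.6°) + j·sin(-38.6°)) = 4.064 - j3.244 V
  V2 = 9.94·(cos(-60.0°) + j·sin(-60.0°)) = 4.97 - j8.608 V
  V3 = 159·(cos(118.8°) + j·sin(118.8°)) = -76.6 + j139.3 V
  V4 = 16.7·(cos(-12.3°) + j·sin(-12.3°)) = 16.32 - j3.558 V
Step 2 — Sum components: V_total = -51.25 + j123.9 V.
Step 3 — Convert to polar: |V_total| = 134.1 V, ∠V_total = 112.5°.

V_total = 134.1∠112.5° V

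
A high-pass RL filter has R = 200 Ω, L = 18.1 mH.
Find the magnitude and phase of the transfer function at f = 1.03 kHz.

Step 1 — Angular frequency: ω = 2π·1030 = 6472 rad/s.
Step 2 — Transfer function: H(jω) = jωL/(R + jωL).
Step 3 — Numerator jωL = j·117.1; denominator R + jωL = 200 + j117.1.
Step 4 — H = 0.2554 + j0.4361.
Step 5 — Magnitude: |H| = 0.5054 (-5.9 dB); phase: φ = 59.6°.

|H| = 0.5054 (-5.9 dB), φ = 59.6°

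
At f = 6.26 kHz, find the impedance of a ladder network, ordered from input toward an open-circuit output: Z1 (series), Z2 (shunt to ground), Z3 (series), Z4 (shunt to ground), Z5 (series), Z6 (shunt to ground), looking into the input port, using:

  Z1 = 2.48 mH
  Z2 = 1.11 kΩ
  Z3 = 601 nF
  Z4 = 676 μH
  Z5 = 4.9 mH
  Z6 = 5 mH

Step 1 — Angular frequency: ω = 2π·f = 2π·6260 = 3.933e+04 rad/s.
Step 2 — Component impedances:
  Z1: Z = jωL = j·3.933e+04·0.00248 = 0 + j97.55 Ω
  Z2: Z = R = 1110 Ω
  Z3: Z = 1/(jωC) = -j/(ω·C) = 0 - j42.3 Ω
  Z4: Z = jωL = j·3.933e+04·0.000676 = 0 + j26.59 Ω
  Z5: Z = jωL = j·3.933e+04·0.0049 = 0 + j192.7 Ω
  Z6: Z = jωL = j·3.933e+04·0.005 = 0 + j196.7 Ω
Step 3 — Ladder network (open output): work backward from the far end, alternating series and parallel combinations. Z_in = 0.2731 + j80.14 Ω = 80.14∠89.8° Ω.

Z = 0.2731 + j80.14 Ω = 80.14∠89.8° Ω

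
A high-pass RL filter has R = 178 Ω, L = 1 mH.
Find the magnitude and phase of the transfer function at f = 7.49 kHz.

Step 1 — Angular frequency: ω = 2π·7490 = 4.706e+04 rad/s.
Step 2 — Transfer function: H(jω) = jωL/(R + jωL).
Step 3 — Numerator jωL = j·47.06; denominator R + jωL = 178 + j47.06.
Step 4 — H = 0.06533 + j0.2471.
Step 5 — Magnitude: |H| = 0.2556 (-11.8 dB); phase: φ = 75.2°.

|H| = 0.2556 (-11.8 dB), φ = 75.2°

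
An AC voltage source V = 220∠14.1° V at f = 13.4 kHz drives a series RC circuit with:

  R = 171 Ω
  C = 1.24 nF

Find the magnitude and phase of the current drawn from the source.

Step 1 — Angular frequency: ω = 2π·f = 2π·1.34e+04 = 8.419e+04 rad/s.
Step 2 — Component impedances:
  R: Z = R = 171 Ω
  C: Z = 1/(jωC) = -j/(ω·C) = 0 - j9578 Ω
Step 3 — Series combination: Z_total = R + C = 171 - j9578 Ω = 9580∠-89.0° Ω.
Step 4 — Source phasor: V = 220∠14.1° V = 213.4 + j53.6 V.
Step 5 — Ohm's law: I = V / Z_total = (213.4 + j53.6) / (171 - j9578) = -0.005196 + j0.02237 A.
Step 6 — Convert to polar: |I| = 0.02296 A, ∠I = 103.1°.

I = 0.02296∠103.1° A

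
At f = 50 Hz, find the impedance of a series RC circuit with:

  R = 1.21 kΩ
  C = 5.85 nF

Step 1 — Angular frequency: ω = 2π·f = 2π·50 = 314.2 rad/s.
Step 2 — Component impedances:
  R: Z = R = 1210 Ω
  C: Z = 1/(jωC) = -j/(ω·C) = 0 - j5.441e+05 Ω
Step 3 — Series combination: Z_total = R + C = 1210 - j5.441e+05 Ω = 5.441e+05∠-89.9° Ω.

Z = 1210 - j5.441e+05 Ω = 5.441e+05∠-89.9° Ω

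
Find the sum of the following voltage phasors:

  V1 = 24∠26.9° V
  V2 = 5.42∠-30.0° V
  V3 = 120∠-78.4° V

Step 1 — Convert each phasor to rectangular form:
  V1 = 24·(cos(26.9°) + j·sin(26.9°)) = 21.4 + j10.86 V
  V2 = 5.42·(cos(-30.0°) + j·sin(-30.0°)) = 4.694 - j2.71 V
  V3 = 120·(cos(-78.4°) + j·sin(-78.4°)) = 24.13 - j117.5 V
Step 2 — Sum components: V_total = 50.23 - j109.4 V.
Step 3 — Convert to polar: |V_total| = 120.4 V, ∠V_total = -65.3°.

V_total = 120.4∠-65.3° V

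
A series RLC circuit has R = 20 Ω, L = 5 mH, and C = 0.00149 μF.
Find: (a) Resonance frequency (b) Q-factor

Step 1 — Resonance condition Im(Z)=0 gives ω₀ = 1/√(LC).
Step 2 — ω₀ = 1/√(0.005·1.49e-09) = 3.664e+05 rad/s.
Step 3 — f₀ = ω₀/(2π) = 5.831e+04 Hz.
Step 4 — Series Q: Q = ω₀L/R = 3.664e+05·0.005/20 = 91.59.

(a) f₀ = 5.831e+04 Hz  (b) Q = 91.59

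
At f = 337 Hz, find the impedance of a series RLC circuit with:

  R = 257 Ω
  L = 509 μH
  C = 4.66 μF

Step 1 — Angular frequency: ω = 2π·f = 2π·337 = 2117 rad/s.
Step 2 — Component impedances:
  R: Z = R = 257 Ω
  L: Z = jωL = j·2117·0.000509 = 0 + j1.078 Ω
  C: Z = 1/(jωC) = -j/(ω·C) = 0 - j101.3 Ω
Step 3 — Series combination: Z_total = R + L + C = 257 - j100.3 Ω = 275.9∠-21.3° Ω.

Z = 257 - j100.3 Ω = 275.9∠-21.3° Ω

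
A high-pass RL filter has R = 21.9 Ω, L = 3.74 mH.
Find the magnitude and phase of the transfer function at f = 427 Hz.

Step 1 — Angular frequency: ω = 2π·427 = 2683 rad/s.
Step 2 — Transfer function: H(jω) = jωL/(R + jωL).
Step 3 — Numerator jωL = j·10.03; denominator R + jωL = 21.9 + j10.03.
Step 4 — H = 0.1735 + j0.3787.
Step 5 — Magnitude: |H| = 0.4165 (-7.6 dB); phase: φ = 65.4°.

|H| = 0.4165 (-7.6 dB), φ = 65.4°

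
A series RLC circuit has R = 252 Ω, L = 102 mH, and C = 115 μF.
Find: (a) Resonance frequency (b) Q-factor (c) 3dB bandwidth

Step 1 — Resonance: ω₀ = 1/√(LC) = 1/√(0.102·0.000115) = 292 rad/s.
Step 2 — f₀ = ω₀/(2π) = 46.47 Hz.
Step 3 — Series Q: Q = ω₀L/R = 292·0.102/252 = 0.1182.
Step 4 — Bandwidth: Δω = ω₀/Q = 2471 rad/s; BW = Δω/(2π) = 393.2 Hz.

(a) f₀ = 46.47 Hz  (b) Q = 0.1182  (c) BW = 393.2 Hz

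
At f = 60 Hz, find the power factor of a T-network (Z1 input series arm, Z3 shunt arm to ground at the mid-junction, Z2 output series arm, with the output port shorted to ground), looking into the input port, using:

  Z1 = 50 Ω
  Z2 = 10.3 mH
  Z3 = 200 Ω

Step 1 — Angular frequency: ω = 2π·f = 2π·60 = 377 rad/s.
Step 2 — Component impedances:
  Z1: Z = R = 50 Ω
  Z2: Z = jωL = j·377·0.0103 = 0 + j3.883 Ω
  Z3: Z = R = 200 Ω
Step 3 — With the output port shorted to ground, the output series arm Z2 runs from the junction to ground; the shunt arm Z3 also runs from the junction to ground. They appear in parallel: Z3 || Z2 = 0.07536 + j3.882 Ω.
Step 4 — Series with input arm Z1: Z_in = Z1 + (Z3 || Z2) = 50.08 + j3.882 Ω = 50.23∠4.4° Ω.
Step 5 — Power factor: PF = cos(φ) = Re(Z)/|Z| = 50.08/50.23 = 0.997.
Step 6 — Type: Im(Z) = 3.882 ⇒ lagging (phase φ = 4.4°).

PF = 0.997 (lagging, φ = 4.4°)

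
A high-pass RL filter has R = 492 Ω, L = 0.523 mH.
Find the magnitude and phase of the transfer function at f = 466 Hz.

Step 1 — Angular frequency: ω = 2π·466 = 2928 rad/s.
Step 2 — Transfer function: H(jω) = jωL/(R + jωL).
Step 3 — Numerator jωL = j·1.531; denominator R + jωL = 492 + j1.531.
Step 4 — H = 9.687e-06 + j0.003112.
Step 5 — Magnitude: |H| = 0.003112 (-50.1 dB); phase: φ = 89.8°.

|H| = 0.003112 (-50.1 dB), φ = 89.8°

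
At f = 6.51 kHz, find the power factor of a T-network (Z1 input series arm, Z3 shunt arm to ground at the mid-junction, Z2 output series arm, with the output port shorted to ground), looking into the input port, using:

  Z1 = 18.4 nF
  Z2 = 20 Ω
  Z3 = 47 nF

Step 1 — Angular frequency: ω = 2π·f = 2π·6510 = 4.09e+04 rad/s.
Step 2 — Component impedances:
  Z1: Z = 1/(jωC) = -j/(ω·C) = 0 - j1329 Ω
  Z2: Z = R = 20 Ω
  Z3: Z = 1/(jωC) = -j/(ω·C) = 0 - j520.2 Ω
Step 3 — With the output port shorted to ground, the output series arm Z2 runs from the junction to ground; the shunt arm Z3 also runs from the junction to ground. They appear in parallel: Z3 || Z2 = 19.97 - j0.7679 Ω.
Step 4 — Series with input arm Z1: Z_in = Z1 + (Z3 || Z2) = 19.97 - j1329 Ω = 1330∠-89.1° Ω.
Step 5 — Power factor: PF = cos(φ) = Re(Z)/|Z| = 19.97/1330 = 0.01502.
Step 6 — Type: Im(Z) = -1329 ⇒ leading (phase φ = -89.1°).

PF = 0.01502 (leading, φ = -89.1°)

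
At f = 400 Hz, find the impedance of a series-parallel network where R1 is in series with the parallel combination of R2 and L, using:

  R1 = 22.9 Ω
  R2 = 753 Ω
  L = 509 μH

Step 1 — Angular frequency: ω = 2π·f = 2π·400 = 2513 rad/s.
Step 2 — Component impedances:
  R1: Z = R = 22.9 Ω
  R2: Z = R = 753 Ω
  L: Z = jωL = j·2513·0.000509 = 0 + j1.279 Ω
Step 3 — Parallel branch: R2 || L = 1/(1/R2 + 1/L) = 0.002173 + j1.279 Ω.
Step 4 — Series with R1: Z_total = R1 + (R2 || L) = 22.9 + j1.279 Ω = 22.94∠3.2° Ω.

Z = 22.9 + j1.279 Ω = 22.94∠3.2° Ω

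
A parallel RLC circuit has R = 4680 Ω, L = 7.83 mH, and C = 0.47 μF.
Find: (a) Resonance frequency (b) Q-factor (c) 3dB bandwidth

Step 1 — Resonance: ω₀ = 1/√(LC) = 1/√(0.00783·4.7e-07) = 1.648e+04 rad/s.
Step 2 — f₀ = ω₀/(2π) = 2624 Hz.
Step 3 — Parallel Q: Q = R/(ω₀L) = 4680/(1.648e+04·0.00783) = 36.26.
Step 4 — Bandwidth: Δω = ω₀/Q = 454.6 rad/s; BW = Δω/(2π) = 72.36 Hz.

(a) f₀ = 2624 Hz  (b) Q = 36.26  (c) BW = 72.36 Hz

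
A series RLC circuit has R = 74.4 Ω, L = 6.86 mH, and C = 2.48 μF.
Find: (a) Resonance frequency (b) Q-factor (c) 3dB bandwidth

Step 1 — Resonance condition Im(Z)=0 gives ω₀ = 1/√(LC).
Step 2 — ω₀ = 1/√(0.00686·2.48e-06) = 7667 rad/s.
Step 3 — f₀ = ω₀/(2π) = 1220 Hz.
Step 4 — Series Q: Q = ω₀L/R = 7667·0.00686/74.4 = 0.7069.
Step 5 — 3dB bandwidth: Δω = ω₀/Q = 1.085e+04 rad/s; BW = Δω/(2π) = 1726 Hz.

(a) f₀ = 1220 Hz  (b) Q = 0.7069  (c) BW = 1726 Hz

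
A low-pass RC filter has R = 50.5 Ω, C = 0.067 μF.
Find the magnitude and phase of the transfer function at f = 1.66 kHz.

Step 1 — Angular frequency: ω = 2π·1660 = 1.043e+04 rad/s.
Step 2 — Transfer function: H(jω) = 1/(1 + jωRC).
Step 3 — Denominator: 1 + jωRC = 1 + j·1.043e+04·50.5·6.7e-08 = 1 + j0.03529.
Step 4 — H = 0.9988 - j0.03525.
Step 5 — Magnitude: |H| = 0.9994 (-0.0 dB); phase: φ = -2.0°.

|H| = 0.9994 (-0.0 dB), φ = -2.0°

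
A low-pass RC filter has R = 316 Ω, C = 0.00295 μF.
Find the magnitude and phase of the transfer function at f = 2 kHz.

Step 1 — Angular frequency: ω = 2π·2000 = 1.257e+04 rad/s.
Step 2 — Transfer function: H(jω) = 1/(1 + jωRC).
Step 3 — Denominator: 1 + jωRC = 1 + j·1.257e+04·316·2.95e-09 = 1 + j0.01171.
Step 4 — H = 0.9999 - j0.01171.
Step 5 — Magnitude: |H| = 0.9999 (-0.0 dB); phase: φ = -0.7°.

|H| = 0.9999 (-0.0 dB), φ = -0.7°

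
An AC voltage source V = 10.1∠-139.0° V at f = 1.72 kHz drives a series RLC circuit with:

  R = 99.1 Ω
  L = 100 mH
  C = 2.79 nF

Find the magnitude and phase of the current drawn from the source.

Step 1 — Angular frequency: ω = 2π·f = 2π·1720 = 1.081e+04 rad/s.
Step 2 — Component impedances:
  R: Z = R = 99.1 Ω
  L: Z = jωL = j·1.081e+04·0.1 = 0 + j1081 Ω
  C: Z = 1/(jωC) = -j/(ω·C) = 0 - j3.317e+04 Ω
Step 3 — Series combination: Z_total = R + L + C = 99.1 - j3.208e+04 Ω = 3.209e+04∠-89.8° Ω.
Step 4 — Source phasor: V = 10.1∠-139.0° V = -7.623 - j6.626 V.
Step 5 — Ohm's law: I = V / Z_total = (-7.623 - j6.626) / (99.1 - j3.208e+04) = 0.0002058 - j0.0002382 A.
Step 6 — Convert to polar: |I| = 0.0003148 A, ∠I = -49.2°.

I = 0.0003148∠-49.2° A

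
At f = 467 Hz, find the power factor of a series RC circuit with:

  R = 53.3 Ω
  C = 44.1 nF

Step 1 — Angular frequency: ω = 2π·f = 2π·467 = 2934 rad/s.
Step 2 — Component impedances:
  R: Z = R = 53.3 Ω
  C: Z = 1/(jωC) = -j/(ω·C) = 0 - j7728 Ω
Step 3 — Series combination: Z_total = R + C = 53.3 - j7728 Ω = 7728∠-89.6° Ω.
Step 4 — Power factor: PF = cos(φ) = Re(Z)/|Z| = 53.3/7728 = 0.006897.
Step 5 — Type: Im(Z) = -7728 ⇒ leading (phase φ = -89.6°).

PF = 0.006897 (leading, φ = -89.6°)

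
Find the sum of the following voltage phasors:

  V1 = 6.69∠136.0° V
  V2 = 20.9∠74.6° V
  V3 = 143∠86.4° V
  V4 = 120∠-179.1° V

Step 1 — Convert each phasor to rectangular form:
  V1 = 6.69·(cos(136.0°) + j·sin(136.0°)) = -4.812 + j4.647 V
  V2 = 20.9·(cos(74.6°) + j·sin(74.6°)) = 5.55 + j20.15 V
  V3 = 143·(cos(86.4°) + j·sin(86.4°)) = 8.979 + j142.7 V
  V4 = 120·(cos(-179.1°) + j·sin(-179.1°)) = -120 - j1.885 V
Step 2 — Sum components: V_total = -110.3 + j165.6 V.
Step 3 — Convert to polar: |V_total| = 199 V, ∠V_total = 123.7°.

V_total = 199∠123.7° V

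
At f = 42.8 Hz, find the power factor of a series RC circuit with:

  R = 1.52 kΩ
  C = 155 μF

Step 1 — Angular frequency: ω = 2π·f = 2π·42.8 = 268.9 rad/s.
Step 2 — Component impedances:
  R: Z = R = 1520 Ω
  C: Z = 1/(jωC) = -j/(ω·C) = 0 - j23.99 Ω
Step 3 — Series combination: Z_total = R + C = 1520 - j23.99 Ω = 1520∠-0.9° Ω.
Step 4 — Power factor: PF = cos(φ) = Re(Z)/|Z| = 1520/1520.2 = 0.9999.
Step 5 — Type: Im(Z) = -23.99 ⇒ leading (phase φ = -0.9°).

PF = 0.9999 (leading, φ = -0.9°)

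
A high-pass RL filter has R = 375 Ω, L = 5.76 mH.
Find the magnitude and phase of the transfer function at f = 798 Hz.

Step 1 — Angular frequency: ω = 2π·798 = 5014 rad/s.
Step 2 — Transfer function: H(jω) = jωL/(R + jωL).
Step 3 — Numerator jωL = j·28.88; denominator R + jωL = 375 + j28.88.
Step 4 — H = 0.005896 + j0.07656.
Step 5 — Magnitude: |H| = 0.07679 (-22.3 dB); phase: φ = 85.6°.

|H| = 0.07679 (-22.3 dB), φ = 85.6°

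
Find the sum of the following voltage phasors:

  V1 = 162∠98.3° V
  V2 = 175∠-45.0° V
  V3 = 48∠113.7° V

Step 1 — Convert each phasor to rectangular form:
  V1 = 162·(cos(98.3°) + j·sin(98.3°)) = -23.39 + j160.3 V
  V2 = 175·(cos(-45.0°) + j·sin(-45.0°)) = 123.7 - j123.7 V
  V3 = 48·(cos(113.7°) + j·sin(113.7°)) = -19.29 + j43.95 V
Step 2 — Sum components: V_total = 81.06 + j80.51 V.
Step 3 — Convert to polar: |V_total| = 114.3 V, ∠V_total = 44.8°.

V_total = 114.3∠44.8° V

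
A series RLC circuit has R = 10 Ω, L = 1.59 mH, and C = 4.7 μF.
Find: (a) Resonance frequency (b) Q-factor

Step 1 — Resonance condition Im(Z)=0 gives ω₀ = 1/√(LC).
Step 2 — ω₀ = 1/√(0.00159·4.7e-06) = 1.157e+04 rad/s.
Step 3 — f₀ = ω₀/(2π) = 1841 Hz.
Step 4 — Series Q: Q = ω₀L/R = 1.157e+04·0.00159/10 = 1.839.

(a) f₀ = 1841 Hz  (b) Q = 1.839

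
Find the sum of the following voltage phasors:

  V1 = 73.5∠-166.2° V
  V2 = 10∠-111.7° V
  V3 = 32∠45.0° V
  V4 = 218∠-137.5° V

Step 1 — Convert each phasor to rectangular form:
  V1 = 73.5·(cos(-166.2°) + j·sin(-166.2°)) = -71.38 - j17.53 V
  V2 = 10·(cos(-111.7°) + j·sin(-111.7°)) = -3.697 - j9.291 V
  V3 = 32·(cos(45.0°) + j·sin(45.0°)) = 22.63 + j22.63 V
  V4 = 218·(cos(-137.5°) + j·sin(-137.5°)) = -160.7 - j147.3 V
Step 2 — Sum components: V_total = -213.2 - j151.5 V.
Step 3 — Convert to polar: |V_total| = 261.5 V, ∠V_total = -144.6°.

V_total = 261.5∠-144.6° V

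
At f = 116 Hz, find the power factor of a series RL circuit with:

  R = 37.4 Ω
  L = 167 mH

Step 1 — Angular frequency: ω = 2π·f = 2π·116 = 728.8 rad/s.
Step 2 — Component impedances:
  R: Z = R = 37.4 Ω
  L: Z = jωL = j·728.8·0.167 = 0 + j121.7 Ω
Step 3 — Series combination: Z_total = R + L = 37.4 + j121.7 Ω = 127.3∠72.9° Ω.
Step 4 — Power factor: PF = cos(φ) = Re(Z)/|Z| = 37.4/127.33 = 0.2937.
Step 5 — Type: Im(Z) = 121.7 ⇒ lagging (phase φ = 72.9°).

PF = 0.2937 (lagging, φ = 72.9°)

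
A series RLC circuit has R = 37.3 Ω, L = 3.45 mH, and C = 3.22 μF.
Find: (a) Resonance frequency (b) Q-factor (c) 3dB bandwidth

Step 1 — Resonance: ω₀ = 1/√(LC) = 1/√(0.00345·3.22e-06) = 9488 rad/s.
Step 2 — f₀ = ω₀/(2π) = 1510 Hz.
Step 3 — Series Q: Q = ω₀L/R = 9488·0.00345/37.3 = 0.8776.
Step 4 — Bandwidth: Δω = ω₀/Q = 1.081e+04 rad/s; BW = Δω/(2π) = 1721 Hz.

(a) f₀ = 1510 Hz  (b) Q = 0.8776  (c) BW = 1721 Hz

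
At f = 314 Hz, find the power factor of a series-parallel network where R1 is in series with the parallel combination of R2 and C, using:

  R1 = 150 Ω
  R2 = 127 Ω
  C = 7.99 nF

Step 1 — Angular frequency: ω = 2π·f = 2π·314 = 1973 rad/s.
Step 2 — Component impedances:
  R1: Z = R = 150 Ω
  R2: Z = R = 127 Ω
  C: Z = 1/(jωC) = -j/(ω·C) = 0 - j6.344e+04 Ω
Step 3 — Parallel branch: R2 || C = 1/(1/R2 + 1/C) = 127 - j0.2543 Ω.
Step 4 — Series with R1: Z_total = R1 + (R2 || C) = 277 - j0.2543 Ω = 277∠-0.1° Ω.
Step 5 — Power factor: PF = cos(φ) = Re(Z)/|Z| = 277/277 = 1.
Step 6 — Type: Im(Z) = -0.2543 ⇒ leading (phase φ = -0.1°).

PF = 1 (leading, φ = -0.1°)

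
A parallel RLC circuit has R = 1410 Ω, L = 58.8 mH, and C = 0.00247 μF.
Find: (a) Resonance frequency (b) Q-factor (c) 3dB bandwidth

Step 1 — Resonance: ω₀ = 1/√(LC) = 1/√(0.0588·2.47e-09) = 8.298e+04 rad/s.
Step 2 — f₀ = ω₀/(2π) = 1.321e+04 Hz.
Step 3 — Parallel Q: Q = R/(ω₀L) = 1410/(8.298e+04·0.0588) = 0.289.
Step 4 — Bandwidth: Δω = ω₀/Q = 2.871e+05 rad/s; BW = Δω/(2π) = 4.57e+04 Hz.

(a) f₀ = 1.321e+04 Hz  (b) Q = 0.289  (c) BW = 4.57e+04 Hz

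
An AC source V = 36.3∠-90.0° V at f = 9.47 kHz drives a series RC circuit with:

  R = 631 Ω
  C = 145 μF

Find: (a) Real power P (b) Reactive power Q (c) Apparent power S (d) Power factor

Step 1 — Angular frequency: ω = 2π·f = 2π·9470 = 5.95e+04 rad/s.
Step 2 — Component impedances:
  R: Z = R = 631 Ω
  C: Z = 1/(jωC) = -j/(ω·C) = 0 - j0.1159 Ω
Step 3 — Series combination: Z_total = R + C = 631 - j0.1159 Ω = 631∠-0.0° Ω.
Step 4 — Source phasor: V = 36.3∠-90.0° V = 0 - j36.3 V.
Step 5 — Current: I = V / Z = 1.057e-05 - j0.05753 A = 0.05753∠-90.0° A.
Step 6 — Complex power: S = V·I* = 2.088 - j0.0003836 VA.
Step 7 — Real power: P = Re(S) = 2.088 W.
Step 8 — Reactive power: Q = Im(S) = -0.0003836 VAR.
Step 9 — Apparent power: |S| = 2.088 VA.
Step 10 — Power factor: PF = P/|S| = 1 (leading).

(a) P = 2.088 W  (b) Q = -0.0003836 VAR  (c) S = 2.088 VA  (d) PF = 1 (leading)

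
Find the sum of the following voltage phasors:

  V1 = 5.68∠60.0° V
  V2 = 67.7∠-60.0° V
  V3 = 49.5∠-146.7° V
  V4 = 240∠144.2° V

Step 1 — Convert each phasor to rectangular form:
  V1 = 5.68·(cos(60.0°) + j·sin(60.0°)) = 2.84 + j4.919 V
  V2 = 67.7·(cos(-60.0°) + j·sin(-60.0°)) = 33.85 - j58.63 V
  V3 = 49.5·(cos(-146.7°) + j·sin(-146.7°)) = -41.37 - j27.18 V
  V4 = 240·(cos(144.2°) + j·sin(144.2°)) = -194.7 + j140.4 V
Step 2 — Sum components: V_total = -199.3 + j59.5 V.
Step 3 — Convert to polar: |V_total| = 208 V, ∠V_total = 163.4°.

V_total = 208∠163.4° V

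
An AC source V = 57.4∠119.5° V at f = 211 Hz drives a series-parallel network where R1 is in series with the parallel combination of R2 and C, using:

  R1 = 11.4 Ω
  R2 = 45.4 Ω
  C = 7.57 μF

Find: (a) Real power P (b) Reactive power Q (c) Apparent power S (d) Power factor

Step 1 — Angular frequency: ω = 2π·f = 2π·211 = 1326 rad/s.
Step 2 — Component impedances:
  R1: Z = R = 11.4 Ω
  R2: Z = R = 45.4 Ω
  C: Z = 1/(jωC) = -j/(ω·C) = 0 - j99.64 Ω
Step 3 — Parallel branch: R2 || C = 1/(1/R2 + 1/C) = 37.6 - j17.13 Ω.
Step 4 — Series with R1: Z_total = R1 + (R2 || C) = 49 - j17.13 Ω = 51.9∠-19.3° Ω.
Step 5 — Source phasor: V = 57.4∠119.5° V = -28.27 + j49.96 V.
Step 6 — Current: I = V / Z = -0.8317 + j0.7289 A = 1.106∠138.8° A.
Step 7 — Complex power: S = V·I* = 59.92 - j20.95 VA.
Step 8 — Real power: P = Re(S) = 59.92 W.
Step 9 — Reactive power: Q = Im(S) = -20.95 VAR.
Step 10 — Apparent power: |S| = 63.48 VA.
Step 11 — Power factor: PF = P/|S| = 0.944 (leading).

(a) P = 59.92 W  (b) Q = -20.95 VAR  (c) S = 63.48 VA  (d) PF = 0.944 (leading)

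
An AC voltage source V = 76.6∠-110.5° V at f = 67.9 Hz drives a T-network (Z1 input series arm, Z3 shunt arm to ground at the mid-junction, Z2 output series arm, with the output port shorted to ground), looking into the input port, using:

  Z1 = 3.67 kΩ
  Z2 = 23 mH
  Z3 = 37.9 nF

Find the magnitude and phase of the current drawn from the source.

Step 1 — Angular frequency: ω = 2π·f = 2π·67.9 = 426.6 rad/s.
Step 2 — Component impedances:
  Z1: Z = R = 3670 Ω
  Z2: Z = jωL = j·426.6·0.023 = 0 + j9.812 Ω
  Z3: Z = 1/(jωC) = -j/(ω·C) = 0 - j6.185e+04 Ω
Step 3 — With the output port shorted to ground, the output series arm Z2 runs from the junction to ground; the shunt arm Z3 also runs from the junction to ground. They appear in parallel: Z3 || Z2 = 0 + j9.814 Ω.
Step 4 — Series with input arm Z1: Z_in = Z1 + (Z3 || Z2) = 3670 + j9.814 Ω = 3670∠0.2° Ω.
Step 5 — Source phasor: V = 76.6∠-110.5° V = -26.83 - j71.75 V.
Step 6 — Ohm's law: I = V / Z_total = (-26.83 - j71.75) / (3670 + j9.814) = -0.007362 - j0.01953 A.
Step 7 — Convert to polar: |I| = 0.02087 A, ∠I = -110.7°.

I = 0.02087∠-110.7° A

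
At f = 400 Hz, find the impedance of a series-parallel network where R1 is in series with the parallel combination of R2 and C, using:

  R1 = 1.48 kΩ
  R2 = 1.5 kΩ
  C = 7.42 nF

Step 1 — Angular frequency: ω = 2π·f = 2π·400 = 2513 rad/s.
Step 2 — Component impedances:
  R1: Z = R = 1480 Ω
  R2: Z = R = 1500 Ω
  C: Z = 1/(jωC) = -j/(ω·C) = 0 - j5.362e+04 Ω
Step 3 — Parallel branch: R2 || C = 1/(1/R2 + 1/C) = 1499 - j41.93 Ω.
Step 4 — Series with R1: Z_total = R1 + (R2 || C) = 2979 - j41.93 Ω = 2979∠-0.8° Ω.

Z = 2979 - j41.93 Ω = 2979∠-0.8° Ω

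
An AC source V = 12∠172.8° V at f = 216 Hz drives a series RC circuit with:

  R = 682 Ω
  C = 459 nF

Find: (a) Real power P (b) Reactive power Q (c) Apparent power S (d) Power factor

Step 1 — Angular frequency: ω = 2π·f = 2π·216 = 1357 rad/s.
Step 2 — Component impedances:
  R: Z = R = 682 Ω
  C: Z = 1/(jωC) = -j/(ω·C) = 0 - j1605 Ω
Step 3 — Series combination: Z_total = R + C = 682 - j1605 Ω = 1744∠-67.0° Ω.
Step 4 — Source phasor: V = 12∠172.8° V = -11.91 + j1.504 V.
Step 5 — Current: I = V / Z = -0.003463 - j0.005945 A = 0.00688∠-120.2° A.
Step 6 — Complex power: S = V·I* = 0.03228 - j0.07599 VA.
Step 7 — Real power: P = Re(S) = 0.03228 W.
Step 8 — Reactive power: Q = Im(S) = -0.07599 VAR.
Step 9 — Apparent power: |S| = 0.08256 VA.
Step 10 — Power factor: PF = P/|S| = 0.391 (leading).

(a) P = 0.03228 W  (b) Q = -0.07599 VAR  (c) S = 0.08256 VA  (d) PF = 0.391 (leading)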